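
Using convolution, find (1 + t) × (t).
Ascending coefficients: a = [1, 1], b = [0, 1]. c[0] = 1×0 = 0; c[1] = 1×1 + 1×0 = 1; c[2] = 1×1 = 1. Result coefficients: [0, 1, 1] → t + t^2

t + t^2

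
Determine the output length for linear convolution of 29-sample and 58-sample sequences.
Linear/full convolution length: m + n - 1 = 29 + 58 - 1 = 86

86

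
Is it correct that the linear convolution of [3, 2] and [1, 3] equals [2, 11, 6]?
Recompute linear convolution of [3, 2] and [1, 3]: y[0] = 3×1 = 3; y[1] = 3×3 + 2×1 = 11; y[2] = 2×3 = 6 → [3, 11, 6]. Compare to given [2, 11, 6]: they differ at index 0: given 2, correct 3, so answer: No

No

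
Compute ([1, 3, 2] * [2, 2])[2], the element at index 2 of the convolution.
Use y[k] = Σ_i a[i]·b[k-i] at k=2. y[2] = 3×2 + 2×2 = 10

10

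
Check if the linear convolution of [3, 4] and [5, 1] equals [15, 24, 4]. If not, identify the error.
Recompute linear convolution of [3, 4] and [5, 1]: y[0] = 3×5 = 15; y[1] = 3×1 + 4×5 = 23; y[2] = 4×1 = 4 → [15, 23, 4]. Compare to given [15, 24, 4]: they differ at index 1: given 24, correct 23, so answer: No

No. Error at index 1: given 24, correct 23.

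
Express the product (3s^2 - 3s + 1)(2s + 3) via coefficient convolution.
Ascending coefficients: a = [1, -3, 3], b = [3, 2]. c[0] = 1×3 = 3; c[1] = 1×2 + -3×3 = -7; c[2] = -3×2 + 3×3 = 3; c[3] = 3×2 = 6. Result coefficients: [3, -7, 3, 6] → 6s^3 + 3s^2 - 7s + 3

6s^3 + 3s^2 - 7s + 3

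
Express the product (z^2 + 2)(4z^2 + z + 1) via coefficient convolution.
Ascending coefficients: a = [2, 0, 1], b = [1, 1, 4]. c[0] = 2×1 = 2; c[1] = 2×1 + 0×1 = 2; c[2] = 2×4 + 0×1 + 1×1 = 9; c[3] = 0×4 + 1×1 = 1; c[4] = 1×4 = 4. Result coefficients: [2, 2, 9, 1, 4] → 4z^4 + z^3 + 9z^2 + 2z + 2

4z^4 + z^3 + 9z^2 + 2z + 2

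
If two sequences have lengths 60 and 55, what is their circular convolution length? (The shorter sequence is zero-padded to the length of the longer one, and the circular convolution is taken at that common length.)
Circular convolution (zero-padding the shorter input) has length max(m, n) = max(60, 55) = 60

60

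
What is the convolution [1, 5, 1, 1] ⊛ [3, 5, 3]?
y[0] = 1×3 = 3; y[1] = 1×5 + 5×3 = 20; y[2] = 1×3 + 5×5 + 1×3 = 31; y[3] = 5×3 + 1×5 + 1×3 = 23; y[4] = 1×3 + 1×5 = 8; y[5] = 1×3 = 3

[3, 20, 31, 23, 8, 3]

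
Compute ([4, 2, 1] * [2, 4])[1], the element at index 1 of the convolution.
Use y[k] = Σ_i a[i]·b[k-i] at k=1. y[1] = 4×4 + 2×2 = 20

20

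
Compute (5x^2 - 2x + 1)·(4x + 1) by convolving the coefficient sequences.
Ascending coefficients: a = [1, -2, 5], b = [1, 4]. c[0] = 1×1 = 1; c[1] = 1×4 + -2×1 = 2; c[2] = -2×4 + 5×1 = -3; c[3] = 5×4 = 20. Result coefficients: [1, 2, -3, 20] → 20x^3 - 3x^2 + 2x + 1

20x^3 - 3x^2 + 2x + 1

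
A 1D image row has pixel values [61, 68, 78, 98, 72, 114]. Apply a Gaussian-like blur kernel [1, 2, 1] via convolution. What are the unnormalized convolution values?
Convolve image row [61, 68, 78, 98, 72, 114] with kernel [1, 2, 1]: y[0] = 61×1 = 61; y[1] = 61×2 + 68×1 = 190; y[2] = 61×1 + 68×2 + 78×1 = 275; y[3] = 68×1 + 78×2 + 98×1 = 322; y[4] = 78×1 + 98×2 + 72×1 = 346; y[5] = 98×1 + 72×2 + 114×1 = 356; y[6] = 72×1 + 114×2 = 300; y[7] = 114×1 = 114 → [61, 190, 275, 322, 346, 356, 300, 114]. Normalization factor = sum(kernel) = 4.

[61, 190, 275, 322, 346, 356, 300, 114]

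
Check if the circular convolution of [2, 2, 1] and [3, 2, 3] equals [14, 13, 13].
Recompute circular convolution of [2, 2, 1] and [3, 2, 3]: y[0] = 2×3 + 2×3 + 1×2 = 14; y[1] = 2×2 + 2×3 + 1×3 = 13; y[2] = 2×3 + 2×2 + 1×3 = 13 → [14, 13, 13]. Given [14, 13, 13] matches, so answer: Yes

Yes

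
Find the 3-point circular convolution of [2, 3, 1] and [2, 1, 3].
Use y[k] = Σ_j x[j]·h[(k-j) mod 3]. y[0] = 2×2 + 3×3 + 1×1 = 14; y[1] = 2×1 + 3×2 + 1×3 = 11; y[2] = 2×3 + 3×1 + 1×2 = 11. Result: [14, 11, 11]

[14, 11, 11]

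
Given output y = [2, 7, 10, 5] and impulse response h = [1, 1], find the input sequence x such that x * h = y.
Deconvolve y=[2, 7, 10, 5] by h=[1, 1]. Since h[0]=1, solve forward: x[0] = y[0] / 1 = 2; x[1] = (y[1] - 2×1) / 1 = 5; x[2] = (y[2] - 5×1) / 1 = 5. So x = [2, 5, 5]. Check by forward convolution: y[0] = 2×1 = 2; y[1] = 2×1 + 5×1 = 7; y[2] = 5×1 + 5×1 = 10; y[3] = 5×1 = 5

[2, 5, 5]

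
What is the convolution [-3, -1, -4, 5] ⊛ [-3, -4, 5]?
y[0] = -3×-3 = 9; y[1] = -3×-4 + -1×-3 = 15; y[2] = -3×5 + -1×-4 + -4×-3 = 1; y[3] = -1×5 + -4×-4 + 5×-3 = -4; y[4] = -4×5 + 5×-4 = -40; y[5] = 5×5 = 25

[9, 15, 1, -4, -40, 25]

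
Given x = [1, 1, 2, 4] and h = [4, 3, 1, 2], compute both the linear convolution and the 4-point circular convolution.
Linear: y_lin[0] = 1×4 = 4; y_lin[1] = 1×3 + 1×4 = 7; y_lin[2] = 1×1 + 1×3 + 2×4 = 12; y_lin[3] = 1×2 + 1×1 + 2×3 + 4×4 = 25; y_lin[4] = 1×2 + 2×1 + 4×3 = 16; y_lin[5] = 2×2 + 4×1 = 8; y_lin[6] = 4×2 = 8 → [4, 7, 12, 25, 16, 8, 8]. Circular (length 4): y[0] = 1×4 + 1×2 + 2×1 + 4×3 = 20; y[1] = 1×3 + 1×4 + 2×2 + 4×1 = 15; y[2] = 1×1 + 1×3 + 2×4 + 4×2 = 20; y[3] = 1×2 + 1×1 + 2×3 + 4×4 = 25 → [20, 15, 20, 25]

Linear: [4, 7, 12, 25, 16, 8, 8], Circular: [20, 15, 20, 25]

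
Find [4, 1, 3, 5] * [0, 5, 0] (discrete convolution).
y[0] = 4×0 = 0; y[1] = 4×5 + 1×0 = 20; y[2] = 4×0 + 1×5 + 3×0 = 5; y[3] = 1×0 + 3×5 + 5×0 = 15; y[4] = 3×0 + 5×5 = 25; y[5] = 5×0 = 0

[0, 20, 5, 15, 25, 0]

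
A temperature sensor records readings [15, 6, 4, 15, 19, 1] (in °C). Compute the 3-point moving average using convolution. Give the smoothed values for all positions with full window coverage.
3-point moving average kernel = [1, 1, 1]. Apply in 'valid' mode (full window coverage): avg[0] = (15 + 6 + 4) / 3 = 8.33; avg[1] = (6 + 4 + 15) / 3 = 8.33; avg[2] = (4 + 15 + 19) / 3 = 12.67; avg[3] = (15 + 19 + 1) / 3 = 11.67. Smoothed values: [8.33, 8.33, 12.67, 11.67]

[8.33, 8.33, 12.67, 11.67]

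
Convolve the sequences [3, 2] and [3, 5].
y[0] = 3×3 = 9; y[1] = 3×5 + 2×3 = 21; y[2] = 2×5 = 10

[9, 21, 10]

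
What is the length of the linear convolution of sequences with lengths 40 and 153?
Linear/full convolution length: m + n - 1 = 40 + 153 - 1 = 192

192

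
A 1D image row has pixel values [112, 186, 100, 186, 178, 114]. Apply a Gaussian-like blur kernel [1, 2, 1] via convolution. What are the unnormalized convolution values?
Convolve image row [112, 186, 100, 186, 178, 114] with kernel [1, 2, 1]: y[0] = 112×1 = 112; y[1] = 112×2 + 186×1 = 410; y[2] = 112×1 + 186×2 + 100×1 = 584; y[3] = 186×1 + 100×2 + 186×1 = 572; y[4] = 100×1 + 186×2 + 178×1 = 650; y[5] = 186×1 + 178×2 + 114×1 = 656; y[6] = 178×1 + 114×2 = 406; y[7] = 114×1 = 114 → [112, 410, 584, 572, 650, 656, 406, 114]. Normalization factor = sum(kernel) = 4.

[112, 410, 584, 572, 650, 656, 406, 114]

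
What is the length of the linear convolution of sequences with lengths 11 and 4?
Linear/full convolution length: m + n - 1 = 11 + 4 - 1 = 14

14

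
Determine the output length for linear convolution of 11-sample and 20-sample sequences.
Linear/full convolution length: m + n - 1 = 11 + 20 - 1 = 30

30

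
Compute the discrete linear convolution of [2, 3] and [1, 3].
y[0] = 2×1 = 2; y[1] = 2×3 + 3×1 = 9; y[2] = 3×3 = 9

[2, 9, 9]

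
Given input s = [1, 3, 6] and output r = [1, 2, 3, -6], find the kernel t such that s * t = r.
Output length 4 = len(s) + len(t) - 1 ⇒ len(t) = 2. Solve t forward using t[k] = (r[k] - Σ_{i≥1} s[i]·t[k-i]) / s[0]: t[0] = r[0] / s[0] = 1 / 1 = 1; t[1] = (r[1] - 3×1) / s[0] = (2 - 3×1) / 1 = -1. So t = [1, -1]. Forward-check [1, 3, 6] * [1, -1]: r[0] = 1×1 = 1; r[1] = 1×-1 + 3×1 = 2; r[2] = 3×-1 + 6×1 = 3; r[3] = 6×-1 = -6 → [1, 2, 3, -6] ✓

[1, -1]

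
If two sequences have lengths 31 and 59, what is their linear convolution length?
Linear/full convolution length: m + n - 1 = 31 + 59 - 1 = 89

89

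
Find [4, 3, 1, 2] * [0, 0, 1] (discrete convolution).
y[0] = 4×0 = 0; y[1] = 4×0 + 3×0 = 0; y[2] = 4×1 + 3×0 + 1×0 = 4; y[3] = 3×1 + 1×0 + 2×0 = 3; y[4] = 1×1 + 2×0 = 1; y[5] = 2×1 = 2

[0, 0, 4, 3, 1, 2]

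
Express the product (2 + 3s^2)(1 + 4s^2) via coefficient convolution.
Ascending coefficients: a = [2, 0, 3], b = [1, 0, 4]. c[0] = 2×1 = 2; c[1] = 2×0 + 0×1 = 0; c[2] = 2×4 + 0×0 + 3×1 = 11; c[3] = 0×4 + 3×0 = 0; c[4] = 3×4 = 12. Result coefficients: [2, 0, 11, 0, 12] → 2 + 11s^2 + 12s^4

2 + 11s^2 + 12s^4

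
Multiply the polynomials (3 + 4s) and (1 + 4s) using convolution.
Ascending coefficients: a = [3, 4], b = [1, 4]. c[0] = 3×1 = 3; c[1] = 3×4 + 4×1 = 16; c[2] = 4×4 = 16. Result coefficients: [3, 16, 16] → 3 + 16s + 16s^2

3 + 16s + 16s^2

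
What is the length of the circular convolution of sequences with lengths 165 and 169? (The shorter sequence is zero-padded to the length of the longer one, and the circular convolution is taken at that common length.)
Circular convolution (zero-padding the shorter input) has length max(m, n) = max(165, 169) = 169

169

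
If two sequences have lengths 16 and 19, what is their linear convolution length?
Linear/full convolution length: m + n - 1 = 16 + 19 - 1 = 34

34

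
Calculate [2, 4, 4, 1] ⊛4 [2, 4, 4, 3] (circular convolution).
Use y[k] = Σ_j u[j]·v[(k-j) mod 4]. y[0] = 2×2 + 4×3 + 4×4 + 1×4 = 36; y[1] = 2×4 + 4×2 + 4×3 + 1×4 = 32; y[2] = 2×4 + 4×4 + 4×2 + 1×3 = 35; y[3] = 2×3 + 4×4 + 4×4 + 1×2 = 40. Result: [36, 32, 35, 40]

[36, 32, 35, 40]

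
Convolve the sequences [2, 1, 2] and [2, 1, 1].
y[0] = 2×2 = 4; y[1] = 2×1 + 1×2 = 4; y[2] = 2×1 + 1×1 + 2×2 = 7; y[3] = 1×1 + 2×1 = 3; y[4] = 2×1 = 2

[4, 4, 7, 3, 2]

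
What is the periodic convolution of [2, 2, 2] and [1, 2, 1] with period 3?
Use y[k] = Σ_j f[j]·g[(k-j) mod 3]. y[0] = 2×1 + 2×1 + 2×2 = 8; y[1] = 2×2 + 2×1 + 2×1 = 8; y[2] = 2×1 + 2×2 + 2×1 = 8. Result: [8, 8, 8]

[8, 8, 8]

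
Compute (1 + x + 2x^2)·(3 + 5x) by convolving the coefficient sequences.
Ascending coefficients: a = [1, 1, 2], b = [3, 5]. c[0] = 1×3 = 3; c[1] = 1×5 + 1×3 = 8; c[2] = 1×5 + 2×3 = 11; c[3] = 2×5 = 10. Result coefficients: [3, 8, 11, 10] → 3 + 8x + 11x^2 + 10x^3

3 + 8x + 11x^2 + 10x^3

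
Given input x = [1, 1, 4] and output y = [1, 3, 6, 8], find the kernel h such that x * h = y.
Output length 4 = len(x) + len(h) - 1 ⇒ len(h) = 2. Solve h forward using h[k] = (y[k] - Σ_{i≥1} x[i]·h[k-i]) / x[0]: h[0] = y[0] / x[0] = 1 / 1 = 1; h[1] = (y[1] - 1×1) / x[0] = (3 - 1×1) / 1 = 2. So h = [1, 2]. Forward-check [1, 1, 4] * [1, 2]: y[0] = 1×1 = 1; y[1] = 1×2 + 1×1 = 3; y[2] = 1×2 + 4×1 = 6; y[3] = 4×2 = 8 → [1, 3, 6, 8] ✓

[1, 2]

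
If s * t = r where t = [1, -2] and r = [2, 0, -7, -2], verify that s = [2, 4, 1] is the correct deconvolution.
Forward-compute [2, 4, 1] * [1, -2]: r[0] = 2×1 = 2; r[1] = 2×-2 + 4×1 = 0; r[2] = 4×-2 + 1×1 = -7; r[3] = 1×-2 = -2 → [2, 0, -7, -2]. Matches given r = [2, 0, -7, -2], so verified.

Verified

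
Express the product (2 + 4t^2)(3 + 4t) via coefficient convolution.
Ascending coefficients: a = [2, 0, 4], b = [3, 4]. c[0] = 2×3 = 6; c[1] = 2×4 + 0×3 = 8; c[2] = 0×4 + 4×3 = 12; c[3] = 4×4 = 16. Result coefficients: [6, 8, 12, 16] → 6 + 8t + 12t^2 + 16t^3

6 + 8t + 12t^2 + 16t^3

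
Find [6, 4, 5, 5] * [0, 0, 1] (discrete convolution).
y[0] = 6×0 = 0; y[1] = 6×0 + 4×0 = 0; y[2] = 6×1 + 4×0 + 5×0 = 6; y[3] = 4×1 + 5×0 + 5×0 = 4; y[4] = 5×1 + 5×0 = 5; y[5] = 5×1 = 5

[0, 0, 6, 4, 5, 5]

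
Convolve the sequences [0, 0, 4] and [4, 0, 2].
y[0] = 0×4 = 0; y[1] = 0×0 + 0×4 = 0; y[2] = 0×2 + 0×0 + 4×4 = 16; y[3] = 0×2 + 4×0 = 0; y[4] = 4×2 = 8

[0, 0, 16, 0, 8]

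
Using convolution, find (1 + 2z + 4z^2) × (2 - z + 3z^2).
Ascending coefficients: a = [1, 2, 4], b = [2, -1, 3]. c[0] = 1×2 = 2; c[1] = 1×-1 + 2×2 = 3; c[2] = 1×3 + 2×-1 + 4×2 = 9; c[3] = 2×3 + 4×-1 = 2; c[4] = 4×3 = 12. Result coefficients: [2, 3, 9, 2, 12] → 2 + 3z + 9z^2 + 2z^3 + 12z^4

2 + 3z + 9z^2 + 2z^3 + 12z^4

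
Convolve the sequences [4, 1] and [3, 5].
y[0] = 4×3 = 12; y[1] = 4×5 + 1×3 = 23; y[2] = 1×5 = 5

[12, 23, 5]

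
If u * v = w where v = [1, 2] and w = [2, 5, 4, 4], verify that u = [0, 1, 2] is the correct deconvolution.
Forward-compute [0, 1, 2] * [1, 2]: w[0] = 0×1 = 0; w[1] = 0×2 + 1×1 = 1; w[2] = 1×2 + 2×1 = 4; w[3] = 2×2 = 4 → [0, 1, 4, 4]. Does not match given w = [2, 5, 4, 4].

Not verified. [0, 1, 2] * [1, 2] = [0, 1, 4, 4], which differs from [2, 5, 4, 4] at index 0.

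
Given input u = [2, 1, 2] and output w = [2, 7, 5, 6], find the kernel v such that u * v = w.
Output length 4 = len(u) + len(v) - 1 ⇒ len(v) = 2. Solve v forward using v[k] = (w[k] - Σ_{i≥1} u[i]·v[k-i]) / u[0]: v[0] = w[0] / u[0] = 2 / 2 = 1; v[1] = (w[1] - 1×1) / u[0] = (7 - 1×1) / 2 = 3. So v = [1, 3]. Forward-check [2, 1, 2] * [1, 3]: w[0] = 2×1 = 2; w[1] = 2×3 + 1×1 = 7; w[2] = 1×3 + 2×1 = 5; w[3] = 2×3 = 6 → [2, 7, 5, 6] ✓

[1, 3]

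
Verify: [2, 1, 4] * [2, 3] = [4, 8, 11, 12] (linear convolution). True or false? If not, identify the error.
Recompute linear convolution of [2, 1, 4] and [2, 3]: y[0] = 2×2 = 4; y[1] = 2×3 + 1×2 = 8; y[2] = 1×3 + 4×2 = 11; y[3] = 4×3 = 12 → [4, 8, 11, 12]. Given [4, 8, 11, 12] matches, so answer: Yes

Yes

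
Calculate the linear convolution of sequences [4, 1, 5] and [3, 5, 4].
y[0] = 4×3 = 12; y[1] = 4×5 + 1×3 = 23; y[2] = 4×4 + 1×5 + 5×3 = 36; y[3] = 1×4 + 5×5 = 29; y[4] = 5×4 = 20

[12, 23, 36, 29, 20]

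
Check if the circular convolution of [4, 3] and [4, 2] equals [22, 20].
Recompute circular convolution of [4, 3] and [4, 2]: y[0] = 4×4 + 3×2 = 22; y[1] = 4×2 + 3×4 = 20 → [22, 20]. Given [22, 20] matches, so answer: Yes

Yes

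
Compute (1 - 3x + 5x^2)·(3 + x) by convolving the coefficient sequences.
Ascending coefficients: a = [1, -3, 5], b = [3, 1]. c[0] = 1×3 = 3; c[1] = 1×1 + -3×3 = -8; c[2] = -3×1 + 5×3 = 12; c[3] = 5×1 = 5. Result coefficients: [3, -8, 12, 5] → 3 - 8x + 12x^2 + 5x^3

3 - 8x + 12x^2 + 5x^3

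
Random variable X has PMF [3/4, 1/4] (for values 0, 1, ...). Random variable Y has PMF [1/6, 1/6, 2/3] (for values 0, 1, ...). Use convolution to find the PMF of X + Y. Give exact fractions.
P(X+Y=k) = Σ_i P(X=i)·P(Y=k-i) — a convolution of [3/4, 1/4] and [1/6, 1/6, 2/3]. P(X+Y=0) = (3/4)×(1/6) = 1/8; P(X+Y=1) = (3/4)×(1/6) + (1/4)×(1/6) = 1/8 + 1/24 = 1/6; P(X+Y=2) = (3/4)×(2/3) + (1/4)×(1/6) = 1/2 + 1/24 = 13/24; P(X+Y=3) = (1/4)×(2/3) = 1/6. PMF: [1/8, 1/6, 13/24, 1/6] (sums to 1 ✓)

[1/8, 1/6, 13/24, 1/6]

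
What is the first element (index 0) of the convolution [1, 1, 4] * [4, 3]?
Use y[k] = Σ_i a[i]·b[k-i] at k=0. y[0] = 1×4 = 4

4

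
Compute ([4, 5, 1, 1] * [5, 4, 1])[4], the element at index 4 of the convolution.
Use y[k] = Σ_i a[i]·b[k-i] at k=4. y[4] = 1×1 + 1×4 = 5

5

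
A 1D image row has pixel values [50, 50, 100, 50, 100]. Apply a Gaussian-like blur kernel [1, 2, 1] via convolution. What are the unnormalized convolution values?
Convolve image row [50, 50, 100, 50, 100] with kernel [1, 2, 1]: y[0] = 50×1 = 50; y[1] = 50×2 + 50×1 = 150; y[2] = 50×1 + 50×2 + 100×1 = 250; y[3] = 50×1 + 100×2 + 50×1 = 300; y[4] = 100×1 + 50×2 + 100×1 = 300; y[5] = 50×1 + 100×2 = 250; y[6] = 100×1 = 100 → [50, 150, 250, 300, 300, 250, 100]. Normalization factor = sum(kernel) = 4.

[50, 150, 250, 300, 300, 250, 100]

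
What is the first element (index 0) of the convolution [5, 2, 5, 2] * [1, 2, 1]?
Use y[k] = Σ_i a[i]·b[k-i] at k=0. y[0] = 5×1 = 5

5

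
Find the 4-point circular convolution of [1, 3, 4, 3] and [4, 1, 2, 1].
Use y[k] = Σ_j x[j]·h[(k-j) mod 4]. y[0] = 1×4 + 3×1 + 4×2 + 3×1 = 18; y[1] = 1×1 + 3×4 + 4×1 + 3×2 = 23; y[2] = 1×2 + 3×1 + 4×4 + 3×1 = 24; y[3] = 1×1 + 3×2 + 4×1 + 3×4 = 23. Result: [18, 23, 24, 23]

[18, 23, 24, 23]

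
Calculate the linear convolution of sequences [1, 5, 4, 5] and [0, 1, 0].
y[0] = 1×0 = 0; y[1] = 1×1 + 5×0 = 1; y[2] = 1×0 + 5×1 + 4×0 = 5; y[3] = 5×0 + 4×1 + 5×0 = 4; y[4] = 4×0 + 5×1 = 5; y[5] = 5×0 = 0

[0, 1, 5, 4, 5, 0]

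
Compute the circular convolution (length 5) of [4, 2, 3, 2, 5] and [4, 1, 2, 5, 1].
Use y[k] = Σ_j x[j]·h[(k-j) mod 5]. y[0] = 4×4 + 2×1 + 3×5 + 2×2 + 5×1 = 42; y[1] = 4×1 + 2×4 + 3×1 + 2×5 + 5×2 = 35; y[2] = 4×2 + 2×1 + 3×4 + 2×1 + 5×5 = 49; y[3] = 4×5 + 2×2 + 3×1 + 2×4 + 5×1 = 40; y[4] = 4×1 + 2×5 + 3×2 + 2×1 + 5×4 = 42. Result: [42, 35, 49, 40, 42]

[42, 35, 49, 40, 42]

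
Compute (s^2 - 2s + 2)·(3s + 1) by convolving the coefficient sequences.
Ascending coefficients: a = [2, -2, 1], b = [1, 3]. c[0] = 2×1 = 2; c[1] = 2×3 + -2×1 = 4; c[2] = -2×3 + 1×1 = -5; c[3] = 1×3 = 3. Result coefficients: [2, 4, -5, 3] → 3s^3 - 5s^2 + 4s + 2

3s^3 - 5s^2 + 4s + 2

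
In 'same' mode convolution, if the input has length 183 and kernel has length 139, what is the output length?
'Same' mode returns an output with the same length as the input: 183

183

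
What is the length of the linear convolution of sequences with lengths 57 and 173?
Linear/full convolution length: m + n - 1 = 57 + 173 - 1 = 229

229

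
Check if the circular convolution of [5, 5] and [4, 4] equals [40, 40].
Recompute circular convolution of [5, 5] and [4, 4]: y[0] = 5×4 + 5×4 = 40; y[1] = 5×4 + 5×4 = 40 → [40, 40]. Given [40, 40] matches, so answer: Yes

Yes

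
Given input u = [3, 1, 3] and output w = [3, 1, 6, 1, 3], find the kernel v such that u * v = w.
Output length 5 = len(u) + len(v) - 1 ⇒ len(v) = 3. Solve v forward using v[k] = (w[k] - Σ_{i≥1} u[i]·v[k-i]) / u[0]: v[0] = w[0] / u[0] = 3 / 3 = 1; v[1] = (w[1] - 1×1) / u[0] = (1 - 1×1) / 3 = 0; v[2] = (w[2] - 1×0 - 3×1) / u[0] = (6 - 1×0 - 3×1) / 3 = 1. So v = [1, 0, 1]. Forward-check [3, 1, 3] * [1, 0, 1]: w[0] = 3×1 = 3; w[1] = 3×0 + 1×1 = 1; w[2] = 3×1 + 1×0 + 3×1 = 6; w[3] = 1×1 + 3×0 = 1; w[4] = 3×1 = 3 → [3, 1, 6, 1, 3] ✓

[1, 0, 1]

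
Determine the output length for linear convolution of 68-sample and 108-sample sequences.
Linear/full convolution length: m + n - 1 = 68 + 108 - 1 = 175

175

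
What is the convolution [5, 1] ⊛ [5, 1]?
y[0] = 5×5 = 25; y[1] = 5×1 + 1×5 = 10; y[2] = 1×1 = 1

[25, 10, 1]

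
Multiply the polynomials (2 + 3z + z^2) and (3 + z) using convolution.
Ascending coefficients: a = [2, 3, 1], b = [3, 1]. c[0] = 2×3 = 6; c[1] = 2×1 + 3×3 = 11; c[2] = 3×1 + 1×3 = 6; c[3] = 1×1 = 1. Result coefficients: [6, 11, 6, 1] → 6 + 11z + 6z^2 + z^3

6 + 11z + 6z^2 + z^3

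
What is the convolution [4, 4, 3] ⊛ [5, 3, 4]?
y[0] = 4×5 = 20; y[1] = 4×3 + 4×5 = 32; y[2] = 4×4 + 4×3 + 3×5 = 43; y[3] = 4×4 + 3×3 = 25; y[4] = 3×4 = 12

[20, 32, 43, 25, 12]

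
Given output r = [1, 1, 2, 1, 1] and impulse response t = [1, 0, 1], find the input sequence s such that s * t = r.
Deconvolve r=[1, 1, 2, 1, 1] by t=[1, 0, 1]. Since t[0]=1, solve forward: s[0] = r[0] / 1 = 1; s[1] = (r[1] - 1×0) / 1 = 1; s[2] = (r[2] - 1×0 - 1×1) / 1 = 1. So s = [1, 1, 1]. Check by forward convolution: r[0] = 1×1 = 1; r[1] = 1×0 + 1×1 = 1; r[2] = 1×1 + 1×0 + 1×1 = 2; r[3] = 1×1 + 1×0 = 1; r[4] = 1×1 = 1

[1, 1, 1]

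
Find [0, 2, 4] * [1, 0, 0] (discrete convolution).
y[0] = 0×1 = 0; y[1] = 0×0 + 2×1 = 2; y[2] = 0×0 + 2×0 + 4×1 = 4; y[3] = 2×0 + 4×0 = 0; y[4] = 4×0 = 0

[0, 2, 4, 0, 0]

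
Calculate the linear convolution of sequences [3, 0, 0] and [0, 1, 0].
y[0] = 3×0 = 0; y[1] = 3×1 + 0×0 = 3; y[2] = 3×0 + 0×1 + 0×0 = 0; y[3] = 0×0 + 0×1 = 0; y[4] = 0×0 = 0

[0, 3, 0, 0, 0]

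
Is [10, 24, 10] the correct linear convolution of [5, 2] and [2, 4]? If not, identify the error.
Recompute linear convolution of [5, 2] and [2, 4]: y[0] = 5×2 = 10; y[1] = 5×4 + 2×2 = 24; y[2] = 2×4 = 8 → [10, 24, 8]. Compare to given [10, 24, 10]: they differ at index 2: given 10, correct 8, so answer: No

No. Error at index 2: given 10, correct 8.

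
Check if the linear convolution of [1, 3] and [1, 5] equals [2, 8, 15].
Recompute linear convolution of [1, 3] and [1, 5]: y[0] = 1×1 = 1; y[1] = 1×5 + 3×1 = 8; y[2] = 3×5 = 15 → [1, 8, 15]. Compare to given [2, 8, 15]: they differ at index 0: given 2, correct 1, so answer: No

No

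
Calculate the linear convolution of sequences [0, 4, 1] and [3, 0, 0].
y[0] = 0×3 = 0; y[1] = 0×0 + 4×3 = 12; y[2] = 0×0 + 4×0 + 1×3 = 3; y[3] = 4×0 + 1×0 = 0; y[4] = 1×0 = 0

[0, 12, 3, 0, 0]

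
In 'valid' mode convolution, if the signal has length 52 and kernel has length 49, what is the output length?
'Valid' mode counts only positions where the kernel fully overlaps the signal: m - n + 1 = 52 - 49 + 1 = 4

4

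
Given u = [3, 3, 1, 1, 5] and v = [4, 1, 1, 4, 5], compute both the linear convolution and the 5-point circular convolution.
Linear: y_lin[0] = 3×4 = 12; y_lin[1] = 3×1 + 3×4 = 15; y_lin[2] = 3×1 + 3×1 + 1×4 = 10; y_lin[3] = 3×4 + 3×1 + 1×1 + 1×4 = 20; y_lin[4] = 3×5 + 3×4 + 1×1 + 1×1 + 5×4 = 49; y_lin[5] = 3×5 + 1×4 + 1×1 + 5×1 = 25; y_lin[6] = 1×5 + 1×4 + 5×1 = 14; y_lin[7] = 1×5 + 5×4 = 25; y_lin[8] = 5×5 = 25 → [12, 15, 10, 20, 49, 25, 14, 25, 25]. Circular (length 5): y[0] = 3×4 + 3×5 + 1×4 + 1×1 + 5×1 = 37; y[1] = 3×1 + 3×4 + 1×5 + 1×4 + 5×1 = 29; y[2] = 3×1 + 3×1 + 1×4 + 1×5 + 5×4 = 35; y[3] = 3×4 + 3×1 + 1×1 + 1×4 + 5×5 = 45; y[4] = 3×5 + 3×4 + 1×1 + 1×1 + 5×4 = 49 → [37, 29, 35, 45, 49]

Linear: [12, 15, 10, 20, 49, 25, 14, 25, 25], Circular: [37, 29, 35, 45, 49]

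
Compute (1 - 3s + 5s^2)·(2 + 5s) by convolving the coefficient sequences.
Ascending coefficients: a = [1, -3, 5], b = [2, 5]. c[0] = 1×2 = 2; c[1] = 1×5 + -3×2 = -1; c[2] = -3×5 + 5×2 = -5; c[3] = 5×5 = 25. Result coefficients: [2, -1, -5, 25] → 2 - s - 5s^2 + 25s^3

2 - s - 5s^2 + 25s^3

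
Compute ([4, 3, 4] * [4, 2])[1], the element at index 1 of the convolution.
Use y[k] = Σ_i a[i]·b[k-i] at k=1. y[1] = 4×2 + 3×4 = 20

20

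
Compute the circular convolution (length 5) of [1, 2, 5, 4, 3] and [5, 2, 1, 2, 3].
Use y[k] = Σ_j a[j]·b[(k-j) mod 5]. y[0] = 1×5 + 2×3 + 5×2 + 4×1 + 3×2 = 31; y[1] = 1×2 + 2×5 + 5×3 + 4×2 + 3×1 = 38; y[2] = 1×1 + 2×2 + 5×5 + 4×3 + 3×2 = 48; y[3] = 1×2 + 2×1 + 5×2 + 4×5 + 3×3 = 43; y[4] = 1×3 + 2×2 + 5×1 + 4×2 + 3×5 = 35. Result: [31, 38, 48, 43, 35]

[31, 38, 48, 43, 35]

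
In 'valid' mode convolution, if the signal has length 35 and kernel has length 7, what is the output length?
'Valid' mode counts only positions where the kernel fully overlaps the signal: m - n + 1 = 35 - 7 + 1 = 29

29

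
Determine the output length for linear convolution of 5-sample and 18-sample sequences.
Linear/full convolution length: m + n - 1 = 5 + 18 - 1 = 22

22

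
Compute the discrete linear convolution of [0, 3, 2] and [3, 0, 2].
y[0] = 0×3 = 0; y[1] = 0×0 + 3×3 = 9; y[2] = 0×2 + 3×0 + 2×3 = 6; y[3] = 3×2 + 2×0 = 6; y[4] = 2×2 = 4

[0, 9, 6, 6, 4]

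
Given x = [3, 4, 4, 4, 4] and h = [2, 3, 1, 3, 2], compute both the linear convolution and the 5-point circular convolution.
Linear: y_lin[0] = 3×2 = 6; y_lin[1] = 3×3 + 4×2 = 17; y_lin[2] = 3×1 + 4×3 + 4×2 = 23; y_lin[3] = 3×3 + 4×1 + 4×3 + 4×2 = 33; y_lin[4] = 3×2 + 4×3 + 4×1 + 4×3 + 4×2 = 42; y_lin[5] = 4×2 + 4×3 + 4×1 + 4×3 = 36; y_lin[6] = 4×2 + 4×3 + 4×1 = 24; y_lin[7] = 4×2 + 4×3 = 20; y_lin[8] = 4×2 = 8 → [6, 17, 23, 33, 42, 36, 24, 20, 8]. Circular (length 5): y[0] = 3×2 + 4×2 + 4×3 + 4×1 + 4×3 = 42; y[1] = 3×3 + 4×2 + 4×2 + 4×3 + 4×1 = 41; y[2] = 3×1 + 4×3 + 4×2 + 4×2 + 4×3 = 43; y[3] = 3×3 + 4×1 + 4×3 + 4×2 + 4×2 = 41; y[4] = 3×2 + 4×3 + 4×1 + 4×3 + 4×2 = 42 → [42, 41, 43, 41, 42]

Linear: [6, 17, 23, 33, 42, 36, 24, 20, 8], Circular: [42, 41, 43, 41, 42]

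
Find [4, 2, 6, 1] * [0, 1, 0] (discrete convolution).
y[0] = 4×0 = 0; y[1] = 4×1 + 2×0 = 4; y[2] = 4×0 + 2×1 + 6×0 = 2; y[3] = 2×0 + 6×1 + 1×0 = 6; y[4] = 6×0 + 1×1 = 1; y[5] = 1×0 = 0

[0, 4, 2, 6, 1, 0]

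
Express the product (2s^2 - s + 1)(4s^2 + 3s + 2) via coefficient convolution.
Ascending coefficients: a = [1, -1, 2], b = [2, 3, 4]. c[0] = 1×2 = 2; c[1] = 1×3 + -1×2 = 1; c[2] = 1×4 + -1×3 + 2×2 = 5; c[3] = -1×4 + 2×3 = 2; c[4] = 2×4 = 8. Result coefficients: [2, 1, 5, 2, 8] → 8s^4 + 2s^3 + 5s^2 + s + 2

8s^4 + 2s^3 + 5s^2 + s + 2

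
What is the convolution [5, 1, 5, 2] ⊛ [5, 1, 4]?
y[0] = 5×5 = 25; y[1] = 5×1 + 1×5 = 10; y[2] = 5×4 + 1×1 + 5×5 = 46; y[3] = 1×4 + 5×1 + 2×5 = 19; y[4] = 5×4 + 2×1 = 22; y[5] = 2×4 = 8

[25, 10, 46, 19, 22, 8]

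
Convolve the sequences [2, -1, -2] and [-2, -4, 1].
y[0] = 2×-2 = -4; y[1] = 2×-4 + -1×-2 = -6; y[2] = 2×1 + -1×-4 + -2×-2 = 10; y[3] = -1×1 + -2×-4 = 7; y[4] = -2×1 = -2

[-4, -6, 10, 7, -2]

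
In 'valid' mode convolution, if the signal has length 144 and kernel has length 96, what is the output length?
'Valid' mode counts only positions where the kernel fully overlaps the signal: m - n + 1 = 144 - 96 + 1 = 49

49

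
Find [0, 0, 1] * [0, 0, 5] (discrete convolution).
y[0] = 0×0 = 0; y[1] = 0×0 + 0×0 = 0; y[2] = 0×5 + 0×0 + 1×0 = 0; y[3] = 0×5 + 1×0 = 0; y[4] = 1×5 = 5

[0, 0, 0, 0, 5]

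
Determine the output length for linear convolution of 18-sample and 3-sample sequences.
Linear/full convolution length: m + n - 1 = 18 + 3 - 1 = 20

20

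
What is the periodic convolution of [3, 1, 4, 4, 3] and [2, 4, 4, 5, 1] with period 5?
Use y[k] = Σ_j a[j]·b[(k-j) mod 5]. y[0] = 3×2 + 1×1 + 4×5 + 4×4 + 3×4 = 55; y[1] = 3×4 + 1×2 + 4×1 + 4×5 + 3×4 = 50; y[2] = 3×4 + 1×4 + 4×2 + 4×1 + 3×5 = 43; y[3] = 3×5 + 1×4 + 4×4 + 4×2 + 3×1 = 46; y[4] = 3×1 + 1×5 + 4×4 + 4×4 + 3×2 = 46. Result: [55, 50, 43, 46, 46]

[55, 50, 43, 46, 46]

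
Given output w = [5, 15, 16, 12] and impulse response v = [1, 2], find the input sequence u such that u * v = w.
Deconvolve w=[5, 15, 16, 12] by v=[1, 2]. Since v[0]=1, solve forward: u[0] = w[0] / 1 = 5; u[1] = (w[1] - 5×2) / 1 = 5; u[2] = (w[2] - 5×2) / 1 = 6. So u = [5, 5, 6]. Check by forward convolution: w[0] = 5×1 = 5; w[1] = 5×2 + 5×1 = 15; w[2] = 5×2 + 6×1 = 16; w[3] = 6×2 = 12

[5, 5, 6]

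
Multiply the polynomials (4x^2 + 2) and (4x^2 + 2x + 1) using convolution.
Ascending coefficients: a = [2, 0, 4], b = [1, 2, 4]. c[0] = 2×1 = 2; c[1] = 2×2 + 0×1 = 4; c[2] = 2×4 + 0×2 + 4×1 = 12; c[3] = 0×4 + 4×2 = 8; c[4] = 4×4 = 16. Result coefficients: [2, 4, 12, 8, 16] → 16x^4 + 8x^3 + 12x^2 + 4x + 2

16x^4 + 8x^3 + 12x^2 + 4x + 2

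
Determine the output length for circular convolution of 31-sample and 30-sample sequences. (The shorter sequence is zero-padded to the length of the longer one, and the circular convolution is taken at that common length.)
Circular convolution (zero-padding the shorter input) has length max(m, n) = max(31, 30) = 31

31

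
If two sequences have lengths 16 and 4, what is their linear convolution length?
Linear/full convolution length: m + n - 1 = 16 + 4 - 1 = 19

19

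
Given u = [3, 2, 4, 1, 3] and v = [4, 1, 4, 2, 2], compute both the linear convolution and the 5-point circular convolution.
Linear: y_lin[0] = 3×4 = 12; y_lin[1] = 3×1 + 2×4 = 11; y_lin[2] = 3×4 + 2×1 + 4×4 = 30; y_lin[3] = 3×2 + 2×4 + 4×1 + 1×4 = 22; y_lin[4] = 3×2 + 2×2 + 4×4 + 1×1 + 3×4 = 39; y_lin[5] = 2×2 + 4×2 + 1×4 + 3×1 = 19; y_lin[6] = 4×2 + 1×2 + 3×4 = 22; y_lin[7] = 1×2 + 3×2 = 8; y_lin[8] = 3×2 = 6 → [12, 11, 30, 22, 39, 19, 22, 8, 6]. Circular (length 5): y[0] = 3×4 + 2×2 + 4×2 + 1×4 + 3×1 = 31; y[1] = 3×1 + 2×4 + 4×2 + 1×2 + 3×4 = 33; y[2] = 3×4 + 2×1 + 4×4 + 1×2 + 3×2 = 38; y[3] = 3×2 + 2×4 + 4×1 + 1×4 + 3×2 = 28; y[4] = 3×2 + 2×2 + 4×4 + 1×1 + 3×4 = 39 → [31, 33, 38, 28, 39]

Linear: [12, 11, 30, 22, 39, 19, 22, 8, 6], Circular: [31, 33, 38, 28, 39]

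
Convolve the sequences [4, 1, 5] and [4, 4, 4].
y[0] = 4×4 = 16; y[1] = 4×4 + 1×4 = 20; y[2] = 4×4 + 1×4 + 5×4 = 40; y[3] = 1×4 + 5×4 = 24; y[4] = 5×4 = 20

[16, 20, 40, 24, 20]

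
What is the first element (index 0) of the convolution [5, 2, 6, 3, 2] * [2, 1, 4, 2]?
Use y[k] = Σ_i a[i]·b[k-i] at k=0. y[0] = 5×2 = 10

10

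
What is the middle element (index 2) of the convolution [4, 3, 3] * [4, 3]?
Use y[k] = Σ_i a[i]·b[k-i] at k=2. y[2] = 3×3 + 3×4 = 21

21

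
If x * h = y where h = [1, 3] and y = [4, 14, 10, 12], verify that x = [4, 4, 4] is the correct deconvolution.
Forward-compute [4, 4, 4] * [1, 3]: y[0] = 4×1 = 4; y[1] = 4×3 + 4×1 = 16; y[2] = 4×3 + 4×1 = 16; y[3] = 4×3 = 12 → [4, 16, 16, 12]. Does not match given y = [4, 14, 10, 12].

Not verified. [4, 4, 4] * [1, 3] = [4, 16, 16, 12], which differs from [4, 14, 10, 12] at index 1.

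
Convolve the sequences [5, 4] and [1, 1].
y[0] = 5×1 = 5; y[1] = 5×1 + 4×1 = 9; y[2] = 4×1 = 4

[5, 9, 4]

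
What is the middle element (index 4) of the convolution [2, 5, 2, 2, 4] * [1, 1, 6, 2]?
Use y[k] = Σ_i a[i]·b[k-i] at k=4. y[4] = 5×2 + 2×6 + 2×1 + 4×1 = 28

28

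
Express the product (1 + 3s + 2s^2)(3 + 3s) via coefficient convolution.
Ascending coefficients: a = [1, 3, 2], b = [3, 3]. c[0] = 1×3 = 3; c[1] = 1×3 + 3×3 = 12; c[2] = 3×3 + 2×3 = 15; c[3] = 2×3 = 6. Result coefficients: [3, 12, 15, 6] → 3 + 12s + 15s^2 + 6s^3

3 + 12s + 15s^2 + 6s^3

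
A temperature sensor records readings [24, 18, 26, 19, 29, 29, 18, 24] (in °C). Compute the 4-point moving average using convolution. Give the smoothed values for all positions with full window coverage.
4-point moving average kernel = [1, 1, 1, 1]. Apply in 'valid' mode (full window coverage): avg[0] = (24 + 18 + 26 + 19) / 4 = 21.75; avg[1] = (18 + 26 + 19 + 29) / 4 = 23.0; avg[2] = (26 + 19 + 29 + 29) / 4 = 25.75; avg[3] = (19 + 29 + 29 + 18) / 4 = 23.75; avg[4] = (29 + 29 + 18 + 24) / 4 = 25.0. Smoothed values: [21.75, 23.0, 25.75, 23.75, 25.0]

[21.75, 23.0, 25.75, 23.75, 25.0]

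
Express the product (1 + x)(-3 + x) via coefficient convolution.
Ascending coefficients: a = [1, 1], b = [-3, 1]. c[0] = 1×-3 = -3; c[1] = 1×1 + 1×-3 = -2; c[2] = 1×1 = 1. Result coefficients: [-3, -2, 1] → -3 - 2x + x^2

-3 - 2x + x^2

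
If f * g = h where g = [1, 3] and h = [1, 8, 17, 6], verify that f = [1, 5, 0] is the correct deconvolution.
Forward-compute [1, 5, 0] * [1, 3]: h[0] = 1×1 = 1; h[1] = 1×3 + 5×1 = 8; h[2] = 5×3 + 0×1 = 15; h[3] = 0×3 = 0 → [1, 8, 15, 0]. Does not match given h = [1, 8, 17, 6].

Not verified. [1, 5, 0] * [1, 3] = [1, 8, 15, 0], which differs from [1, 8, 17, 6] at index 2.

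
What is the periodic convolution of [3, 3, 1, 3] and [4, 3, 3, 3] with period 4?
Use y[k] = Σ_j f[j]·g[(k-j) mod 4]. y[0] = 3×4 + 3×3 + 1×3 + 3×3 = 33; y[1] = 3×3 + 3×4 + 1×3 + 3×3 = 33; y[2] = 3×3 + 3×3 + 1×4 + 3×3 = 31; y[3] = 3×3 + 3×3 + 1×3 + 3×4 = 33. Result: [33, 33, 31, 33]

[33, 33, 31, 33]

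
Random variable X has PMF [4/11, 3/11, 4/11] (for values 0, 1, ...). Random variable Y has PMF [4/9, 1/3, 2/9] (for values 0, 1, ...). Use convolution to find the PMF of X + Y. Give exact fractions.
P(X+Y=k) = Σ_i P(X=i)·P(Y=k-i) — a convolution of [4/11, 3/11, 4/11] and [4/9, 1/3, 2/9]. P(X+Y=0) = (4/11)×(4/9) = 16/99; P(X+Y=1) = (4/11)×(1/3) + (3/11)×(4/9) = 4/33 + 4/33 = 8/33; P(X+Y=2) = (4/11)×(2/9) + (3/11)×(1/3) + (4/11)×(4/9) = 8/99 + 1/11 + 16/99 = 1/3; P(X+Y=3) = (3/11)×(2/9) + (4/11)×(1/3) = 2/33 + 4/33 = 2/11; P(X+Y=4) = (4/11)×(2/9) = 8/99. PMF: [16/99, 8/33, 1/3, 2/11, 8/99] (sums to 1 ✓)

[16/99, 8/33, 1/3, 2/11, 8/99]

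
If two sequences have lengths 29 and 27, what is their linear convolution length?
Linear/full convolution length: m + n - 1 = 29 + 27 - 1 = 55

55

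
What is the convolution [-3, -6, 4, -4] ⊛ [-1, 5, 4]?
y[0] = -3×-1 = 3; y[1] = -3×5 + -6×-1 = -9; y[2] = -3×4 + -6×5 + 4×-1 = -46; y[3] = -6×4 + 4×5 + -4×-1 = 0; y[4] = 4×4 + -4×5 = -4; y[5] = -4×4 = -16

[3, -9, -46, 0, -4, -16]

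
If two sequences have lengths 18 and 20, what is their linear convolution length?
Linear/full convolution length: m + n - 1 = 18 + 20 - 1 = 37

37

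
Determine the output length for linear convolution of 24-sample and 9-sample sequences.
Linear/full convolution length: m + n - 1 = 24 + 9 - 1 = 32

32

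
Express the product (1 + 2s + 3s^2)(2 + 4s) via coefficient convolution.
Ascending coefficients: a = [1, 2, 3], b = [2, 4]. c[0] = 1×2 = 2; c[1] = 1×4 + 2×2 = 8; c[2] = 2×4 + 3×2 = 14; c[3] = 3×4 = 12. Result coefficients: [2, 8, 14, 12] → 2 + 8s + 14s^2 + 12s^3

2 + 8s + 14s^2 + 12s^3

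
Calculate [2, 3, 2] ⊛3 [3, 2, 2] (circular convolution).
Use y[k] = Σ_j a[j]·b[(k-j) mod 3]. y[0] = 2×3 + 3×2 + 2×2 = 16; y[1] = 2×2 + 3×3 + 2×2 = 17; y[2] = 2×2 + 3×2 + 2×3 = 16. Result: [16, 17, 16]

[16, 17, 16]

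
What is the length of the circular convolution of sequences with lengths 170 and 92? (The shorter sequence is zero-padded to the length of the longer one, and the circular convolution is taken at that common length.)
Circular convolution (zero-padding the shorter input) has length max(m, n) = max(170, 92) = 170

170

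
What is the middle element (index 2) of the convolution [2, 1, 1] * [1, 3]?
Use y[k] = Σ_i a[i]·b[k-i] at k=2. y[2] = 1×3 + 1×1 = 4

4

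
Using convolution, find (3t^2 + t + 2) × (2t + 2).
Ascending coefficients: a = [2, 1, 3], b = [2, 2]. c[0] = 2×2 = 4; c[1] = 2×2 + 1×2 = 6; c[2] = 1×2 + 3×2 = 8; c[3] = 3×2 = 6. Result coefficients: [4, 6, 8, 6] → 6t^3 + 8t^2 + 6t + 4

6t^3 + 8t^2 + 6t + 4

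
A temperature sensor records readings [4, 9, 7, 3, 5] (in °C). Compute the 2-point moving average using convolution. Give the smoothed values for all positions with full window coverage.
2-point moving average kernel = [1, 1]. Apply in 'valid' mode (full window coverage): avg[0] = (4 + 9) / 2 = 6.5; avg[1] = (9 + 7) / 2 = 8.0; avg[2] = (7 + 3) / 2 = 5.0; avg[3] = (3 + 5) / 2 = 4.0. Smoothed values: [6.5, 8.0, 5.0, 4.0]

[6.5, 8.0, 5.0, 4.0]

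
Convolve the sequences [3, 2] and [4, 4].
y[0] = 3×4 = 12; y[1] = 3×4 + 2×4 = 20; y[2] = 2×4 = 8

[12, 20, 8]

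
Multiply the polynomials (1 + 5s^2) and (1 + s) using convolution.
Ascending coefficients: a = [1, 0, 5], b = [1, 1]. c[0] = 1×1 = 1; c[1] = 1×1 + 0×1 = 1; c[2] = 0×1 + 5×1 = 5; c[3] = 5×1 = 5. Result coefficients: [1, 1, 5, 5] → 1 + s + 5s^2 + 5s^3

1 + s + 5s^2 + 5s^3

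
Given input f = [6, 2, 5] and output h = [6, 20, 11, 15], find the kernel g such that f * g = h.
Output length 4 = len(f) + len(g) - 1 ⇒ len(g) = 2. Solve g forward using g[k] = (h[k] - Σ_{i≥1} f[i]·g[k-i]) / f[0]: g[0] = h[0] / f[0] = 6 / 6 = 1; g[1] = (h[1] - 2×1) / f[0] = (20 - 2×1) / 6 = 3. So g = [1, 3]. Forward-check [6, 2, 5] * [1, 3]: h[0] = 6×1 = 6; h[1] = 6×3 + 2×1 = 20; h[2] = 2×3 + 5×1 = 11; h[3] = 5×3 = 15 → [6, 20, 11, 15] ✓

[1, 3]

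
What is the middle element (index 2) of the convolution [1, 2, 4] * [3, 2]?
Use y[k] = Σ_i a[i]·b[k-i] at k=2. y[2] = 2×2 + 4×3 = 16

16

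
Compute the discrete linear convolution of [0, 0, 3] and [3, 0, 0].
y[0] = 0×3 = 0; y[1] = 0×0 + 0×3 = 0; y[2] = 0×0 + 0×0 + 3×3 = 9; y[3] = 0×0 + 3×0 = 0; y[4] = 3×0 = 0

[0, 0, 9, 0, 0]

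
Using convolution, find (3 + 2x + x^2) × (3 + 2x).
Ascending coefficients: a = [3, 2, 1], b = [3, 2]. c[0] = 3×3 = 9; c[1] = 3×2 + 2×3 = 12; c[2] = 2×2 + 1×3 = 7; c[3] = 1×2 = 2. Result coefficients: [9, 12, 7, 2] → 9 + 12x + 7x^2 + 2x^3

9 + 12x + 7x^2 + 2x^3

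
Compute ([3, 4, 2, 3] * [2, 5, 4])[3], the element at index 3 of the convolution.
Use y[k] = Σ_i a[i]·b[k-i] at k=3. y[3] = 4×4 + 2×5 + 3×2 = 32

32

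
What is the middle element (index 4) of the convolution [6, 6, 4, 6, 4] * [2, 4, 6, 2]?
Use y[k] = Σ_i a[i]·b[k-i] at k=4. y[4] = 6×2 + 4×6 + 6×4 + 4×2 = 68

68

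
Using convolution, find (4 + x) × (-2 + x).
Ascending coefficients: a = [4, 1], b = [-2, 1]. c[0] = 4×-2 = -8; c[1] = 4×1 + 1×-2 = 2; c[2] = 1×1 = 1. Result coefficients: [-8, 2, 1] → -8 + 2x + x^2

-8 + 2x + x^2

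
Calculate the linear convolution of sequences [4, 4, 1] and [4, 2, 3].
y[0] = 4×4 = 16; y[1] = 4×2 + 4×4 = 24; y[2] = 4×3 + 4×2 + 1×4 = 24; y[3] = 4×3 + 1×2 = 14; y[4] = 1×3 = 3

[16, 24, 24, 14, 3]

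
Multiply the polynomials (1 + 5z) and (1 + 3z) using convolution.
Ascending coefficients: a = [1, 5], b = [1, 3]. c[0] = 1×1 = 1; c[1] = 1×3 + 5×1 = 8; c[2] = 5×3 = 15. Result coefficients: [1, 8, 15] → 1 + 8z + 15z^2

1 + 8z + 15z^2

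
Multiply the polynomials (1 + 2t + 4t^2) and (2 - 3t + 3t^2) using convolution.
Ascending coefficients: a = [1, 2, 4], b = [2, -3, 3]. c[0] = 1×2 = 2; c[1] = 1×-3 + 2×2 = 1; c[2] = 1×3 + 2×-3 + 4×2 = 5; c[3] = 2×3 + 4×-3 = -6; c[4] = 4×3 = 12. Result coefficients: [2, 1, 5, -6, 12] → 2 + t + 5t^2 - 6t^3 + 12t^4

2 + t + 5t^2 - 6t^3 + 12t^4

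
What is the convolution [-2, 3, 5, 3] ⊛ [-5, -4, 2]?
y[0] = -2×-5 = 10; y[1] = -2×-4 + 3×-5 = -7; y[2] = -2×2 + 3×-4 + 5×-5 = -41; y[3] = 3×2 + 5×-4 + 3×-5 = -29; y[4] = 5×2 + 3×-4 = -2; y[5] = 3×2 = 6

[10, -7, -41, -29, -2, 6]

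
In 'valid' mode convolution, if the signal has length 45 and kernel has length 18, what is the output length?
'Valid' mode counts only positions where the kernel fully overlaps the signal: m - n + 1 = 45 - 18 + 1 = 28

28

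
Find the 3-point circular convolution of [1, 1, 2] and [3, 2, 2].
Use y[k] = Σ_j f[j]·g[(k-j) mod 3]. y[0] = 1×3 + 1×2 + 2×2 = 9; y[1] = 1×2 + 1×3 + 2×2 = 9; y[2] = 1×2 + 1×2 + 2×3 = 10. Result: [9, 9, 10]

[9, 9, 10]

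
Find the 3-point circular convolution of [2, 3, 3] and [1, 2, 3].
Use y[k] = Σ_j a[j]·b[(k-j) mod 3]. y[0] = 2×1 + 3×3 + 3×2 = 17; y[1] = 2×2 + 3×1 + 3×3 = 16; y[2] = 2×3 + 3×2 + 3×1 = 15. Result: [17, 16, 15]

[17, 16, 15]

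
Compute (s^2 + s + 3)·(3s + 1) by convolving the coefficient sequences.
Ascending coefficients: a = [3, 1, 1], b = [1, 3]. c[0] = 3×1 = 3; c[1] = 3×3 + 1×1 = 10; c[2] = 1×3 + 1×1 = 4; c[3] = 1×3 = 3. Result coefficients: [3, 10, 4, 3] → 3s^3 + 4s^2 + 10s + 3

3s^3 + 4s^2 + 10s + 3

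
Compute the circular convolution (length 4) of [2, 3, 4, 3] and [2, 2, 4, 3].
Use y[k] = Σ_j x[j]·h[(k-j) mod 4]. y[0] = 2×2 + 3×3 + 4×4 + 3×2 = 35; y[1] = 2×2 + 3×2 + 4×3 + 3×4 = 34; y[2] = 2×4 + 3×2 + 4×2 + 3×3 = 31; y[3] = 2×3 + 3×4 + 4×2 + 3×2 = 32. Result: [35, 34, 31, 32]

[35, 34, 31, 32]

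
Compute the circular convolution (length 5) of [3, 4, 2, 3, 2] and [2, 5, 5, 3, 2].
Use y[k] = Σ_j u[j]·v[(k-j) mod 5]. y[0] = 3×2 + 4×2 + 2×3 + 3×5 + 2×5 = 45; y[1] = 3×5 + 4×2 + 2×2 + 3×3 + 2×5 = 46; y[2] = 3×5 + 4×5 + 2×2 + 3×2 + 2×3 = 51; y[3] = 3×3 + 4×5 + 2×5 + 3×2 + 2×2 = 49; y[4] = 3×2 + 4×3 + 2×5 + 3×5 + 2×2 = 47. Result: [45, 46, 51, 49, 47]

[45, 46, 51, 49, 47]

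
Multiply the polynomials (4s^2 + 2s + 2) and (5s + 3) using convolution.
Ascending coefficients: a = [2, 2, 4], b = [3, 5]. c[0] = 2×3 = 6; c[1] = 2×5 + 2×3 = 16; c[2] = 2×5 + 4×3 = 22; c[3] = 4×5 = 20. Result coefficients: [6, 16, 22, 20] → 20s^3 + 22s^2 + 16s + 6

20s^3 + 22s^2 + 16s + 6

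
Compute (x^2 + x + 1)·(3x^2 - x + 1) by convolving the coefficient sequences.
Ascending coefficients: a = [1, 1, 1], b = [1, -1, 3]. c[0] = 1×1 = 1; c[1] = 1×-1 + 1×1 = 0; c[2] = 1×3 + 1×-1 + 1×1 = 3; c[3] = 1×3 + 1×-1 = 2; c[4] = 1×3 = 3. Result coefficients: [1, 0, 3, 2, 3] → 3x^4 + 2x^3 + 3x^2 + 1

3x^4 + 2x^3 + 3x^2 + 1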